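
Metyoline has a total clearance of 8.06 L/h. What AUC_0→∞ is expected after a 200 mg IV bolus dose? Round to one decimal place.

AUC_0→∞ = Dose_iv / CL
        = 200 / 8.06 = 24.8139 mg/L·h

AUC = 24.8 mg/L·h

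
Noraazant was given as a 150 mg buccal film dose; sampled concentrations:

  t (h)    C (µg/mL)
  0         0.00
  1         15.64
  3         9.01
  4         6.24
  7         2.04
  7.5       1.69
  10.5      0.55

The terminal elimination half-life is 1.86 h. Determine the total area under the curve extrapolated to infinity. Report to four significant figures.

AUC = 58.28 µg/mL·h

Trapezoidal AUC_0→10.5:
  [0→1]: (0.00+15.64)/2 × 1 = 7.82
  [1→3]: (15.64+9.01)/2 × 2 = 24.65
  [3→4]: (9.01+6.24)/2 × 1 = 7.625
  [4→7]: (6.24+2.04)/2 × 3 = 12.42
  [7→7.5]: (2.04+1.69)/2 × 0.5 = 0.9325
  [7.5→10.5]: (1.69+0.55)/2 × 3 = 3.36
  Sum = 56.8075 µg/mL·h
k_e = ln2 / t½ = 0.693147 / 1.86 = 0.3727 h^-1
Extrapolated tail: C_last / k_e = 0.55 / 0.3727 = 1.476
AUC_0→∞ = 56.8075 + 1.476 = 58.2835 µg/mL·h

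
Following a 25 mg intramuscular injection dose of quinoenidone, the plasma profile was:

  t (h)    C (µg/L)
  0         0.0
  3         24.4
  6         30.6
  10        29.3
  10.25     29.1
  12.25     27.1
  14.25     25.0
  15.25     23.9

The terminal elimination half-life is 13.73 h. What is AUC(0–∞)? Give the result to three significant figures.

AUC = 852 µg/L·h

Trapezoidal AUC_0→15.25:
  [0→3]: (0.0+24.4)/2 × 3 = 36.6
  [3→6]: (24.4+30.6)/2 × 3 = 82.5
  [6→10]: (30.6+29.3)/2 × 4 = 119.8
  [10→10.25]: (29.3+29.1)/2 × 0.25 = 7.3
  [10.25→12.25]: (29.1+27.1)/2 × 2 = 56.2
  [12.25→14.25]: (27.1+25.0)/2 × 2 = 52.1
  [14.25→15.25]: (25.0+23.9)/2 × 1 = 24.45
  Sum = 378.95 µg/L·h
k_e = ln2 / t½ = 0.693147 / 13.73 = 0.0505 h^-1
Extrapolated tail: C_last / k_e = 23.9 / 0.0505 = 473.267
AUC_0→∞ = 378.95 + 473.267 = 852.217 µg/L·h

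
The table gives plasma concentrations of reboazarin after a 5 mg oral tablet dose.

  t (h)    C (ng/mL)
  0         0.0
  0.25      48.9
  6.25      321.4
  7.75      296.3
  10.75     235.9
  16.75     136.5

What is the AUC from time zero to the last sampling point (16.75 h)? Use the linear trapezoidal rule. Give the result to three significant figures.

AUC = 3500 ng/mL·h

Trapezoidal AUC_0→16.75:
  [0→0.25]: (0.0+48.9)/2 × 0.25 = 6.1125
  [0.25→6.25]: (48.9+321.4)/2 × 6 = 1110.9
  [6.25→7.75]: (321.4+296.3)/2 × 1.5 = 463.275
  [7.75→10.75]: (296.3+235.9)/2 × 3 = 798.3
  [10.75→16.75]: (235.9+136.5)/2 × 6 = 1117.2
  Sum = 3495.7875 ng/mL·h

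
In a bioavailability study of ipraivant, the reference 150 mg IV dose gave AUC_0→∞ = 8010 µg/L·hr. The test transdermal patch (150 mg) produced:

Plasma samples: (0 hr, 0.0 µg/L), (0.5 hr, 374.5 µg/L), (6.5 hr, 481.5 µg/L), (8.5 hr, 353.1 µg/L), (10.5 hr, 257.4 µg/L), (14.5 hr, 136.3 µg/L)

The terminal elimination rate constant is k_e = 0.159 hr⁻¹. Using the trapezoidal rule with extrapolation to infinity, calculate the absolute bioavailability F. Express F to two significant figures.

Trapezoidal AUC_0→14.5 (transdermal patch):
  [0→0.5]: (0.0+374.5)/2 × 0.5 = 93.625
  [0.5→6.5]: (374.5+481.5)/2 × 6 = 2568.0
  [6.5→8.5]: (481.5+353.1)/2 × 2 = 834.6
  [8.5→10.5]: (353.1+257.4)/2 × 2 = 610.5
  [10.5→14.5]: (257.4+136.3)/2 × 4 = 787.4
  Sum = 4894.125 µg/L·hr
Tail: C_last/k_e = 136.3/0.159 = 857.233
AUC_0→∞ (transdermal patch) = 4894.125 + 857.233 = 5751.358 µg/L·hr
F = (AUC_ev/D_ev)/(AUC_iv/D_iv) = (5751.358/150)/(8010/150) = 38.3424/53.4 = 0.7180

F = 0.72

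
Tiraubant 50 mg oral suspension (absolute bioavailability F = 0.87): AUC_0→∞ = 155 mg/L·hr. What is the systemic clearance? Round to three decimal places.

CL = 0.281 L/hr

CL = F × Dose / AUC_0→∞
   = 0.87 × 50 / 155 = 0.280645 L/hr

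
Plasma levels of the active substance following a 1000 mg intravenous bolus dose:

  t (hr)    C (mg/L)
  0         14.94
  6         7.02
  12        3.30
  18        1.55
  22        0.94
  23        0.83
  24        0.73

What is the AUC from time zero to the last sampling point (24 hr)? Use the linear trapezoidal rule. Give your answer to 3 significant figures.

Trapezoidal AUC_0→24:
  [0→6]: (14.94+7.02)/2 × 6 = 65.88
  [6→12]: (7.02+3.30)/2 × 6 = 30.96
  [12→18]: (3.30+1.55)/2 × 6 = 14.55
  [18→22]: (1.55+0.94)/2 × 4 = 4.98
  [22→23]: (0.94+0.83)/2 × 1 = 0.885
  [23→24]: (0.83+0.73)/2 × 1 = 0.78
  Sum = 118.035 mg/L·hr

AUC = 118 mg/L·hr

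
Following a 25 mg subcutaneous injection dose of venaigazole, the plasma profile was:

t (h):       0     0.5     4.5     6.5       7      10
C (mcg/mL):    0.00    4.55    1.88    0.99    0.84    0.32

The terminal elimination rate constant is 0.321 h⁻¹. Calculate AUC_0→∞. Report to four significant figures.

Trapezoidal AUC_0→10:
  [0→0.5]: (0.00+4.55)/2 × 0.5 = 1.1375
  [0.5→4.5]: (4.55+1.88)/2 × 4 = 12.86
  [4.5→6.5]: (1.88+0.99)/2 × 2 = 2.87
  [6.5→7]: (0.99+0.84)/2 × 0.5 = 0.4575
  [7→10]: (0.84+0.32)/2 × 3 = 1.74
  Sum = 19.065 mcg/mL·h
Extrapolated tail: C_last / k_e = 0.32 / 0.321 = 0.997
AUC_0→∞ = 19.065 + 0.997 = 20.062 mcg/mL·h

AUC = 20.06 mcg/mL·h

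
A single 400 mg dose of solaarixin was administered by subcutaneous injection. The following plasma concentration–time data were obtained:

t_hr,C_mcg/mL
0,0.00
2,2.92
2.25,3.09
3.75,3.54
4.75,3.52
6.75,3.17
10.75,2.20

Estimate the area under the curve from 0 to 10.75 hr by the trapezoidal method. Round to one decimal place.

Trapezoidal AUC_0→10.75:
  [0→2]: (0.00+2.92)/2 × 2 = 2.92
  [2→2.25]: (2.92+3.09)/2 × 0.25 = 0.75125
  [2.25→3.75]: (3.09+3.54)/2 × 1.5 = 4.9725
  [3.75→4.75]: (3.54+3.52)/2 × 1 = 3.53
  [4.75→6.75]: (3.52+3.17)/2 × 2 = 6.69
  [6.75→10.75]: (3.17+2.20)/2 × 4 = 10.74
  Sum = 29.60375 mcg/mL·hr

AUC = 29.6 mcg/mL·hr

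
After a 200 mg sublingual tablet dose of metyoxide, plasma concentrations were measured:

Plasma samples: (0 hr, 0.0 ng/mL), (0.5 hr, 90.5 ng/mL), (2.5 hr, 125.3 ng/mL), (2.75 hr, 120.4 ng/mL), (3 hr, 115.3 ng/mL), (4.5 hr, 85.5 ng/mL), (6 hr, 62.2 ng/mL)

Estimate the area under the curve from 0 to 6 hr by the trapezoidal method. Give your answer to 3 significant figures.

Trapezoidal AUC_0→6:
  [0→0.5]: (0.0+90.5)/2 × 0.5 = 22.625
  [0.5→2.5]: (90.5+125.3)/2 × 2 = 215.8
  [2.5→2.75]: (125.3+120.4)/2 × 0.25 = 30.7125
  [2.75→3]: (120.4+115.3)/2 × 0.25 = 29.4625
  [3→4.5]: (115.3+85.5)/2 × 1.5 = 150.6
  [4.5→6]: (85.5+62.2)/2 × 1.5 = 110.775
  Sum = 559.975 ng/mL·hr

AUC = 560 ng/mL·hr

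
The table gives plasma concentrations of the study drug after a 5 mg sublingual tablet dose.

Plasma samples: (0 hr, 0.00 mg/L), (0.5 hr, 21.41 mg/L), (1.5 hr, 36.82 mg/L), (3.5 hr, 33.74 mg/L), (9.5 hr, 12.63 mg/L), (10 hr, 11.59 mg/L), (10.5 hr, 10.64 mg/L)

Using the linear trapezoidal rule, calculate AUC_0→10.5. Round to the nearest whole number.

Trapezoidal AUC_0→10.5:
  [0→0.5]: (0.00+21.41)/2 × 0.5 = 5.3525
  [0.5→1.5]: (21.41+36.82)/2 × 1 = 29.115
  [1.5→3.5]: (36.82+33.74)/2 × 2 = 70.56
  [3.5→9.5]: (33.74+12.63)/2 × 6 = 139.11
  [9.5→10]: (12.63+11.59)/2 × 0.5 = 6.055
  [10→10.5]: (11.59+10.64)/2 × 0.5 = 5.5575
  Sum = 255.75 mg/L·hr

AUC = 256 mg/L·hr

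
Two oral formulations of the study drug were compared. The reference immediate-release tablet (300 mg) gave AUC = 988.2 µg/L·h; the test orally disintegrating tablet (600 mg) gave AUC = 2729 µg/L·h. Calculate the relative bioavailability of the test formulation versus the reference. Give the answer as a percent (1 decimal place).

F_rel = (AUC_test/D_test) / (AUC_ref/D_ref)
      = (2729/600) / (988.2/300)
      = 4.54833 / 3.294 = 1.3808 = 138.08%

F_rel = 138.1%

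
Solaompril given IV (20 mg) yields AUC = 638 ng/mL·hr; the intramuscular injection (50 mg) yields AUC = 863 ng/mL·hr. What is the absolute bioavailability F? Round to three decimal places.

F = 0.541

F = (AUC_ev / D_ev) / (AUC_iv / D_iv)
  = (863/50) / (638/20)
  = 17.26 / 31.9 = 0.5411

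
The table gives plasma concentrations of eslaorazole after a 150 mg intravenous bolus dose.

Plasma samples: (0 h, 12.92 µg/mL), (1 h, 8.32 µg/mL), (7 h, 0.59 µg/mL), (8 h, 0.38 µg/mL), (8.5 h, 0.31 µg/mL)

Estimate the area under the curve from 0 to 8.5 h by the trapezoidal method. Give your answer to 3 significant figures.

Trapezoidal AUC_0→8.5:
  [0→1]: (12.92+8.32)/2 × 1 = 10.62
  [1→7]: (8.32+0.59)/2 × 6 = 26.73
  [7→8]: (0.59+0.38)/2 × 1 = 0.485
  [8→8.5]: (0.38+0.31)/2 × 0.5 = 0.1725
  Sum = 38.0075 µg/mL·h

AUC = 38.0 µg/mL·h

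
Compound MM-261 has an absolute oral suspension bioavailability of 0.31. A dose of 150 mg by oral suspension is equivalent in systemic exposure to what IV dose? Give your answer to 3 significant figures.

Systemic exposure from an extravascular dose = F × D_ev, so the equivalent IV dose is F × D_ev.
D_iv = F × D_ev = 0.31 × 150 = 46.5 mg

D_iv = 46.5 mg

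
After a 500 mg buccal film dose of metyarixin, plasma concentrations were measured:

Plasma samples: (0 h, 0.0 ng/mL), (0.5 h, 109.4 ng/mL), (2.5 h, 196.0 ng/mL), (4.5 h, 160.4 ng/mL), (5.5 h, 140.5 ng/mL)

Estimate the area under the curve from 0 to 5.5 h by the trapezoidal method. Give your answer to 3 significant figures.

AUC = 840 ng/mL·h

Trapezoidal AUC_0→5.5:
  [0→0.5]: (0.0+109.4)/2 × 0.5 = 27.35
  [0.5→2.5]: (109.4+196.0)/2 × 2 = 305.4
  [2.5→4.5]: (196.0+160.4)/2 × 2 = 356.4
  [4.5→5.5]: (160.4+140.5)/2 × 1 = 150.45
  Sum = 839.6 ng/mL·h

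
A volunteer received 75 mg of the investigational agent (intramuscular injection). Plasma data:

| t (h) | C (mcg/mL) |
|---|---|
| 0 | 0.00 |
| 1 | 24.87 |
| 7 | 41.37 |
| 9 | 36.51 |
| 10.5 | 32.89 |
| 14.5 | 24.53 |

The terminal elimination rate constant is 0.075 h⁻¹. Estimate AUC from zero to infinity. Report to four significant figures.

AUC = 783.0 mcg/mL·h

Trapezoidal AUC_0→14.5:
  [0→1]: (0.00+24.87)/2 × 1 = 12.435
  [1→7]: (24.87+41.37)/2 × 6 = 198.72
  [7→9]: (41.37+36.51)/2 × 2 = 77.88
  [9→10.5]: (36.51+32.89)/2 × 1.5 = 52.05
  [10.5→14.5]: (32.89+24.53)/2 × 4 = 114.84
  Sum = 455.925 mcg/mL·h
Extrapolated tail: C_last / k_e = 24.53 / 0.075 = 327.067
AUC_0→∞ = 455.925 + 327.067 = 782.992 mcg/mL·h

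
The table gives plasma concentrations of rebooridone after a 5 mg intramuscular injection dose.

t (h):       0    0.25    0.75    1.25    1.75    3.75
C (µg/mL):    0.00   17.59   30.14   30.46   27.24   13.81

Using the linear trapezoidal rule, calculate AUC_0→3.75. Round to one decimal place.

Trapezoidal AUC_0→3.75:
  [0→0.25]: (0.00+17.59)/2 × 0.25 = 2.19875
  [0.25→0.75]: (17.59+30.14)/2 × 0.5 = 11.9325
  [0.75→1.25]: (30.14+30.46)/2 × 0.5 = 15.15
  [1.25→1.75]: (30.46+27.24)/2 × 0.5 = 14.425
  [1.75→3.75]: (27.24+13.81)/2 × 2 = 41.05
  Sum = 84.75625 µg/mL·h

AUC = 84.8 µg/mL·h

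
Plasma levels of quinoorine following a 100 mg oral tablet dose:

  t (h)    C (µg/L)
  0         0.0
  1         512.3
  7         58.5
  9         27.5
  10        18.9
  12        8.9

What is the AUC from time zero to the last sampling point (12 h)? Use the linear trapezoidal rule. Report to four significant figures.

AUC = 2106 µg/L·h

Trapezoidal AUC_0→12:
  [0→1]: (0.0+512.3)/2 × 1 = 256.15
  [1→7]: (512.3+58.5)/2 × 6 = 1712.4
  [7→9]: (58.5+27.5)/2 × 2 = 86.0
  [9→10]: (27.5+18.9)/2 × 1 = 23.2
  [10→12]: (18.9+8.9)/2 × 2 = 27.8
  Sum = 2105.55 µg/L·h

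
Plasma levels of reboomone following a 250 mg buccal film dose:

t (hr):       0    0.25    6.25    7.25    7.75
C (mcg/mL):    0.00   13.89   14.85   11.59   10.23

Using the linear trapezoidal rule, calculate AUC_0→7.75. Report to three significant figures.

Trapezoidal AUC_0→7.75:
  [0→0.25]: (0.00+13.89)/2 × 0.25 = 1.73625
  [0.25→6.25]: (13.89+14.85)/2 × 6 = 86.22
  [6.25→7.25]: (14.85+11.59)/2 × 1 = 13.22
  [7.25→7.75]: (11.59+10.23)/2 × 0.5 = 5.455
  Sum = 106.63125 mcg/mL·hr

AUC = 107 mcg/mL·hr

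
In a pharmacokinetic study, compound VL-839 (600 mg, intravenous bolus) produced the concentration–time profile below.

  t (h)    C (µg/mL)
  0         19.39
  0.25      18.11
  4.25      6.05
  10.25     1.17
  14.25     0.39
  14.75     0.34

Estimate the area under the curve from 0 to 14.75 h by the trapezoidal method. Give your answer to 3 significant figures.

Trapezoidal AUC_0→14.75:
  [0→0.25]: (19.39+18.11)/2 × 0.25 = 4.6875
  [0.25→4.25]: (18.11+6.05)/2 × 4 = 48.32
  [4.25→10.25]: (6.05+1.17)/2 × 6 = 21.66
  [10.25→14.25]: (1.17+0.39)/2 × 4 = 3.12
  [14.25→14.75]: (0.39+0.34)/2 × 0.5 = 0.1825
  Sum = 77.97 µg/mL·h

AUC = 78.0 µg/mL·h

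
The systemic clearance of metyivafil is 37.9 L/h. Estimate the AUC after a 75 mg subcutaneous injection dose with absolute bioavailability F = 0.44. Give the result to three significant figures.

AUC_0→∞ = F × Dose / CL
        = 0.44 × 75 / 37.9 = 0.870712 mg/L·h

AUC = 0.871 mg/L·h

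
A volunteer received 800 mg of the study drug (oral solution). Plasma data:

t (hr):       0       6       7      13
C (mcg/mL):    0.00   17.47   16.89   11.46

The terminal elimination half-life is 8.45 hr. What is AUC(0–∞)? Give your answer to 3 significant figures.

Trapezoidal AUC_0→13:
  [0→6]: (0.00+17.47)/2 × 6 = 52.41
  [6→7]: (17.47+16.89)/2 × 1 = 17.18
  [7→13]: (16.89+11.46)/2 × 6 = 85.05
  Sum = 154.64 mcg/mL·hr
k_e = ln2 / t½ = 0.693147 / 8.45 = 0.0820 hr^-1
Extrapolated tail: C_last / k_e = 11.46 / 0.082 = 139.756
AUC_0→∞ = 154.64 + 139.756 = 294.396 mcg/mL·hr

AUC = 294 mcg/mL·hr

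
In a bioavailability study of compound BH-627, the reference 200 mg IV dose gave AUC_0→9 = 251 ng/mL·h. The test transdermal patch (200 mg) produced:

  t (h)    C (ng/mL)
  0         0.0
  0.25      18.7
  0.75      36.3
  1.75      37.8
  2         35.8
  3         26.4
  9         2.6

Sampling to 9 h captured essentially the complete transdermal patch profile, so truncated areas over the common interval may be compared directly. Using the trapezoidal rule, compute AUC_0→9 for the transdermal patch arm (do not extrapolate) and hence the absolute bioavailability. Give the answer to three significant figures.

F = 0.719

Trapezoidal AUC_0→9 (transdermal patch):
  [0→0.25]: (0.0+18.7)/2 × 0.25 = 2.3375
  [0.25→0.75]: (18.7+36.3)/2 × 0.5 = 13.75
  [0.75→1.75]: (36.3+37.8)/2 × 1 = 37.05
  [1.75→2]: (37.8+35.8)/2 × 0.25 = 9.2
  [2→3]: (35.8+26.4)/2 × 1 = 31.1
  [3→9]: (26.4+2.6)/2 × 6 = 87.0
  Sum = 180.4375 ng/mL·h
F = (AUC_ev/D_ev)/(AUC_iv/D_iv) = (180.4375/200)/(251/200) = 0.9021875/1.255 = 0.7189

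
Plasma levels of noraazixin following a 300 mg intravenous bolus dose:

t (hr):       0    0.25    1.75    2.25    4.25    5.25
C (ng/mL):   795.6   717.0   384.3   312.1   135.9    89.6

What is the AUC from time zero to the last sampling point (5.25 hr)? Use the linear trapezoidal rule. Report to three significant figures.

AUC = 1750 ng/mL·hr

Trapezoidal AUC_0→5.25:
  [0→0.25]: (795.6+717.0)/2 × 0.25 = 189.075
  [0.25→1.75]: (717.0+384.3)/2 × 1.5 = 825.975
  [1.75→2.25]: (384.3+312.1)/2 × 0.5 = 174.1
  [2.25→4.25]: (312.1+135.9)/2 × 2 = 448.0
  [4.25→5.25]: (135.9+89.6)/2 × 1 = 112.75
  Sum = 1749.9 ng/mL·hr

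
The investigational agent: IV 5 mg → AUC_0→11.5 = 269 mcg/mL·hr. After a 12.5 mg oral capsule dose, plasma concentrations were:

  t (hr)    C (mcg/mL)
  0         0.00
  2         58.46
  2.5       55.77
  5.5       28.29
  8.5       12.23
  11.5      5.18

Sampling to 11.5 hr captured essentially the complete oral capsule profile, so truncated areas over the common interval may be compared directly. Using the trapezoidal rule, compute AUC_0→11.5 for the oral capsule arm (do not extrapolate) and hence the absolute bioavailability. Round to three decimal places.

Trapezoidal AUC_0→11.5 (oral capsule):
  [0→2]: (0.00+58.46)/2 × 2 = 58.46
  [2→2.5]: (58.46+55.77)/2 × 0.5 = 28.5575
  [2.5→5.5]: (55.77+28.29)/2 × 3 = 126.09
  [5.5→8.5]: (28.29+12.23)/2 × 3 = 60.78
  [8.5→11.5]: (12.23+5.18)/2 × 3 = 26.115
  Sum = 300.0025 mcg/mL·hr
F = (AUC_ev/D_ev)/(AUC_iv/D_iv) = (300.0025/12.5)/(269/5) = 24.0002/53.8 = 0.4461

F = 0.446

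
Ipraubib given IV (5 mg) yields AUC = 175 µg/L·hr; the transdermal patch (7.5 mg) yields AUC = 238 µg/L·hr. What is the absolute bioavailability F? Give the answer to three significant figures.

F = (AUC_ev / D_ev) / (AUC_iv / D_iv)
  = (238/7.5) / (175/5)
  = 31.7333 / 35 = 0.9067

F = 0.907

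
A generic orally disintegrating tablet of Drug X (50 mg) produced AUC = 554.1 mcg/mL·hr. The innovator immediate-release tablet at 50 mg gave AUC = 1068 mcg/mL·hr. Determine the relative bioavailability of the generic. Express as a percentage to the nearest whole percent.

F_rel = 52%

F_rel = (AUC_test/D_test) / (AUC_ref/D_ref)
      = (554.1/50) / (1068/50)
      = 11.082 / 21.36 = 0.5188 = 51.88%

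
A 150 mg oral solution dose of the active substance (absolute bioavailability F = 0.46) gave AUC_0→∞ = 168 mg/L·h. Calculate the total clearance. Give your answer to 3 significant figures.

CL = F × Dose / AUC_0→∞
   = 0.46 × 150 / 168 = 0.410714 L/h

CL = 0.411 L/h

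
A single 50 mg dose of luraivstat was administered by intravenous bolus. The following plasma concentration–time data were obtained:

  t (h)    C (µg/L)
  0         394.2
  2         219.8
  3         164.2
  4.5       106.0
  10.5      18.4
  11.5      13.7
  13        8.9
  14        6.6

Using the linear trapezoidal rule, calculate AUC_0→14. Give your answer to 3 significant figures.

AUC = 1420 µg/L·h

Trapezoidal AUC_0→14:
  [0→2]: (394.2+219.8)/2 × 2 = 614.0
  [2→3]: (219.8+164.2)/2 × 1 = 192.0
  [3→4.5]: (164.2+106.0)/2 × 1.5 = 202.65
  [4.5→10.5]: (106.0+18.4)/2 × 6 = 373.2
  [10.5→11.5]: (18.4+13.7)/2 × 1 = 16.05
  [11.5→13]: (13.7+8.9)/2 × 1.5 = 16.95
  [13→14]: (8.9+6.6)/2 × 1 = 7.75
  Sum = 1422.6 µg/L·h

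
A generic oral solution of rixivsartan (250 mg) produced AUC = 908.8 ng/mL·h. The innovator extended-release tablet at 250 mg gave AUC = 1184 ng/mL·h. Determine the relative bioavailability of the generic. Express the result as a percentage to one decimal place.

F_rel = (AUC_test/D_test) / (AUC_ref/D_ref)
      = (908.8/250) / (1184/250)
      = 3.6352 / 4.736 = 0.7676 = 76.76%

F_rel = 76.8%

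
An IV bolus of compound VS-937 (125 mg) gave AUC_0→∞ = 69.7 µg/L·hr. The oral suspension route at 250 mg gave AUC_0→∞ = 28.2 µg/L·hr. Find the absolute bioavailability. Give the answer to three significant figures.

F = 0.202

F = (AUC_ev / D_ev) / (AUC_iv / D_iv)
  = (28.2/250) / (69.7/125)
  = 0.1128 / 0.5576 = 0.2023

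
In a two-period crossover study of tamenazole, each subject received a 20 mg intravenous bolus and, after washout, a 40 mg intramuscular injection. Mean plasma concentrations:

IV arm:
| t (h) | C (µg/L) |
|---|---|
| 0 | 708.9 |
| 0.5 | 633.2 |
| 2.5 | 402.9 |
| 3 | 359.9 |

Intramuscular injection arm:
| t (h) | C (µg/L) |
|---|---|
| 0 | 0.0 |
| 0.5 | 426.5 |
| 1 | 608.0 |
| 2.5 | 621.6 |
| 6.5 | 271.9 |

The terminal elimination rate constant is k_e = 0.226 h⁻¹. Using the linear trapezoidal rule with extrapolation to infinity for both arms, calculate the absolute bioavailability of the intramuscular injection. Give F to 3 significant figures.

F = 0.678

Trapezoidal AUC_0→3 (IV):
  [0→0.5]: (708.9+633.2)/2 × 0.5 = 335.525
  [0.5→2.5]: (633.2+402.9)/2 × 2 = 1036.1
  [2.5→3]: (402.9+359.9)/2 × 0.5 = 190.7
  Sum = 1562.325 µg/L·h
IV tail: 359.9/0.226 = 1592.478; AUC_iv,0→∞ = 1562.325 + 1592.478 = 3154.803 µg/L·h
Trapezoidal AUC_0→6.5 (intramuscular injection):
  [0→0.5]: (0.0+426.5)/2 × 0.5 = 106.625
  [0.5→1]: (426.5+608.0)/2 × 0.5 = 258.625
  [1→2.5]: (608.0+621.6)/2 × 1.5 = 922.2
  [2.5→6.5]: (621.6+271.9)/2 × 4 = 1787.0
  Sum = 3074.45 µg/L·h
intramuscular injection tail: 271.9/0.226 = 1203.097; AUC_ev,0→∞ = 3074.45 + 1203.097 = 4277.547 µg/L·h
F = (AUC_ev/D_ev)/(AUC_iv/D_iv) = (4277.547/40)/(3154.803/20) = 106.939/157.74015 = 0.6779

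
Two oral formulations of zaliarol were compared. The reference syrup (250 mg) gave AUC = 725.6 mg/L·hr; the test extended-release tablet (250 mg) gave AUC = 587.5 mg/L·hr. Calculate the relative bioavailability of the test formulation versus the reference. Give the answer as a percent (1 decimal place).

F_rel = (AUC_test/D_test) / (AUC_ref/D_ref)
      = (587.5/250) / (725.6/250)
      = 2.35 / 2.9024 = 0.8097 = 80.97%

F_rel = 81.0%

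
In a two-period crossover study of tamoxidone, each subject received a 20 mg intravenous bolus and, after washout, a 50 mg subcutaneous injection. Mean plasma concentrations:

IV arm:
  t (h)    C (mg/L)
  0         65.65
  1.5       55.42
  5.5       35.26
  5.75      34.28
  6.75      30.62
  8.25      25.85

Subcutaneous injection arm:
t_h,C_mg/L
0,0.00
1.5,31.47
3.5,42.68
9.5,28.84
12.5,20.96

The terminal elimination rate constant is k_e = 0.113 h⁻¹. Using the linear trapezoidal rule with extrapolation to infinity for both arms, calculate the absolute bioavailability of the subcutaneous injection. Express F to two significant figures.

F = 0.39

Trapezoidal AUC_0→8.25 (IV):
  [0→1.5]: (65.65+55.42)/2 × 1.5 = 90.8025
  [1.5→5.5]: (55.42+35.26)/2 × 4 = 181.36
  [5.5→5.75]: (35.26+34.28)/2 × 0.25 = 8.6925
  [5.75→6.75]: (34.28+30.62)/2 × 1 = 32.45
  [6.75→8.25]: (30.62+25.85)/2 × 1.5 = 42.3525
  Sum = 355.6575 mg/L·h
IV tail: 25.85/0.113 = 228.761; AUC_iv,0→∞ = 355.6575 + 228.761 = 584.4185 mg/L·h
Trapezoidal AUC_0→12.5 (subcutaneous injection):
  [0→1.5]: (0.00+31.47)/2 × 1.5 = 23.6025
  [1.5→3.5]: (31.47+42.68)/2 × 2 = 74.15
  [3.5→9.5]: (42.68+28.84)/2 × 6 = 214.56
  [9.5→12.5]: (28.84+20.96)/2 × 3 = 74.7
  Sum = 387.0125 mg/L·h
subcutaneous injection tail: 20.96/0.113 = 185.487; AUC_ev,0→∞ = 387.0125 + 185.487 = 572.4995 mg/L·h
F = (AUC_ev/D_ev)/(AUC_iv/D_iv) = (572.4995/50)/(584.4185/20) = 11.44999/29.220925 = 0.3918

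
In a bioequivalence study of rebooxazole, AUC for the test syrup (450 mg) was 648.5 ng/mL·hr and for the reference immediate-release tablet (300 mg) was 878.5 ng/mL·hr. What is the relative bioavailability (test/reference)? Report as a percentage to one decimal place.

F_rel = (AUC_test/D_test) / (AUC_ref/D_ref)
      = (648.5/450) / (878.5/300)
      = 1.44111 / 2.92833 = 0.4921 = 49.21%

F_rel = 49.2%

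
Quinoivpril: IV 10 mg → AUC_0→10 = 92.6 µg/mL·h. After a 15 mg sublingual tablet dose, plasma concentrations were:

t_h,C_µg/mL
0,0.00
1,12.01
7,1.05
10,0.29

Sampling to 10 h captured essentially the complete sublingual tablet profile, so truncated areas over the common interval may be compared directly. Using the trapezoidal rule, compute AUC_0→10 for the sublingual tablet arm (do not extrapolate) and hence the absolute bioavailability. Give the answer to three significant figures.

F = 0.340

Trapezoidal AUC_0→10 (sublingual tablet):
  [0→1]: (0.00+12.01)/2 × 1 = 6.005
  [1→7]: (12.01+1.05)/2 × 6 = 39.18
  [7→10]: (1.05+0.29)/2 × 3 = 2.01
  Sum = 47.195 µg/mL·h
F = (AUC_ev/D_ev)/(AUC_iv/D_iv) = (47.195/15)/(92.6/10) = 3.14633/9.26 = 0.3398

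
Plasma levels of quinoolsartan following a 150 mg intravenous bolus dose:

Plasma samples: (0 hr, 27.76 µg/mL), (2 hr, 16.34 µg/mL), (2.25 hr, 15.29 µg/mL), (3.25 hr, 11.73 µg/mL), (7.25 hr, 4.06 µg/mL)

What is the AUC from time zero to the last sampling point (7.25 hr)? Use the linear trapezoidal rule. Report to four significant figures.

Trapezoidal AUC_0→7.25:
  [0→2]: (27.76+16.34)/2 × 2 = 44.1
  [2→2.25]: (16.34+15.29)/2 × 0.25 = 3.95375
  [2.25→3.25]: (15.29+11.73)/2 × 1 = 13.51
  [3.25→7.25]: (11.73+4.06)/2 × 4 = 31.58
  Sum = 93.14375 µg/mL·hr

AUC = 93.14 µg/mL·hr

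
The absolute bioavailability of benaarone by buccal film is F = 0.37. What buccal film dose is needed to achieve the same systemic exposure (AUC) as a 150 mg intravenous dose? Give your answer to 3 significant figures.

For equal systemic exposure: F × D_ev = D_iv
D_ev = D_iv / F = 150 / 0.37 = 405.405 mg

D_buccal = 405 mg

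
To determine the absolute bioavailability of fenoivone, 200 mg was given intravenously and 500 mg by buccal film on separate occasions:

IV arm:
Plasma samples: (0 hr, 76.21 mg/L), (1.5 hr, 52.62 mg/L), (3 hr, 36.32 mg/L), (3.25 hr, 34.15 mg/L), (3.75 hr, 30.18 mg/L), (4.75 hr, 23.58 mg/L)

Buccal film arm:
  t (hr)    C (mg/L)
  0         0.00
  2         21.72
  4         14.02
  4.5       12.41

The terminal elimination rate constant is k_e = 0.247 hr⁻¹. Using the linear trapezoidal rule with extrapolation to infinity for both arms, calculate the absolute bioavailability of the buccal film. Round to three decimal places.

Trapezoidal AUC_0→4.75 (IV):
  [0→1.5]: (76.21+52.62)/2 × 1.5 = 96.6225
  [1.5→3]: (52.62+36.32)/2 × 1.5 = 66.705
  [3→3.25]: (36.32+34.15)/2 × 0.25 = 8.80875
  [3.25→3.75]: (34.15+30.18)/2 × 0.5 = 16.0825
  [3.75→4.75]: (30.18+23.58)/2 × 1 = 26.88
  Sum = 215.09875 mg/L·hr
IV tail: 23.58/0.247 = 95.466; AUC_iv,0→∞ = 215.09875 + 95.466 = 310.56475 mg/L·hr
Trapezoidal AUC_0→4.5 (buccal film):
  [0→2]: (0.00+21.72)/2 × 2 = 21.72
  [2→4]: (21.72+14.02)/2 × 2 = 35.74
  [4→4.5]: (14.02+12.41)/2 × 0.5 = 6.6075
  Sum = 64.0675 mg/L·hr
buccal film tail: 12.41/0.247 = 50.243; AUC_ev,0→∞ = 64.0675 + 50.243 = 114.3105 mg/L·hr
F = (AUC_ev/D_ev)/(AUC_iv/D_iv) = (114.3105/500)/(310.56475/200) = 0.228621/1.55282 = 0.1472

F = 0.147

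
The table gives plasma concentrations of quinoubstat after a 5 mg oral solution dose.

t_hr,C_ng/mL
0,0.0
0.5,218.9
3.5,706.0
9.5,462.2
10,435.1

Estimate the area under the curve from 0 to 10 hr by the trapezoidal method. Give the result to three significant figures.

AUC = 5170 ng/mL·hr

Trapezoidal AUC_0→10:
  [0→0.5]: (0.0+218.9)/2 × 0.5 = 54.725
  [0.5→3.5]: (218.9+706.0)/2 × 3 = 1387.35
  [3.5→9.5]: (706.0+462.2)/2 × 6 = 3504.6
  [9.5→10]: (462.2+435.1)/2 × 0.5 = 224.325
  Sum = 5171.0 ng/mL·hr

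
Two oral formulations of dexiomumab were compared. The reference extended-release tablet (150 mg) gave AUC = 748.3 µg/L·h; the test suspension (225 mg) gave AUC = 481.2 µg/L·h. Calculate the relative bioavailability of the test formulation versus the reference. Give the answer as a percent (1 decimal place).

F_rel = (AUC_test/D_test) / (AUC_ref/D_ref)
      = (481.2/225) / (748.3/150)
      = 2.13867 / 4.98867 = 0.4287 = 42.87%

F_rel = 42.9%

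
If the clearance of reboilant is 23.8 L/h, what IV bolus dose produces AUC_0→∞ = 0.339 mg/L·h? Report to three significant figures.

Dose = 8.07 mg

Dose_iv = CL × AUC_0→∞
     = 23.8 × 0.339 = 8.0682 mg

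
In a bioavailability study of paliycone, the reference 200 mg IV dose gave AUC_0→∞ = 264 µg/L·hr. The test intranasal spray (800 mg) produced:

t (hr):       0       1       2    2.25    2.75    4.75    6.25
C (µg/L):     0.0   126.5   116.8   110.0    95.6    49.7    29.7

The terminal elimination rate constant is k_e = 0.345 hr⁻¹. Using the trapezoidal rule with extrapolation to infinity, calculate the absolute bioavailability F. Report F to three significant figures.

Trapezoidal AUC_0→6.25 (intranasal spray):
  [0→1]: (0.0+126.5)/2 × 1 = 63.25
  [1→2]: (126.5+116.8)/2 × 1 = 121.65
  [2→2.25]: (116.8+110.0)/2 × 0.25 = 28.35
  [2.25→2.75]: (110.0+95.6)/2 × 0.5 = 51.4
  [2.75→4.75]: (95.6+49.7)/2 × 2 = 145.3
  [4.75→6.25]: (49.7+29.7)/2 × 1.5 = 59.55
  Sum = 469.5 µg/L·hr
Tail: C_last/k_e = 29.7/0.345 = 86.087
AUC_0→∞ (intranasal spray) = 469.5 + 86.087 = 555.587 µg/L·hr
F = (AUC_ev/D_ev)/(AUC_iv/D_iv) = (555.587/800)/(264/200) = 0.69448375/1.32 = 0.5261

F = 0.526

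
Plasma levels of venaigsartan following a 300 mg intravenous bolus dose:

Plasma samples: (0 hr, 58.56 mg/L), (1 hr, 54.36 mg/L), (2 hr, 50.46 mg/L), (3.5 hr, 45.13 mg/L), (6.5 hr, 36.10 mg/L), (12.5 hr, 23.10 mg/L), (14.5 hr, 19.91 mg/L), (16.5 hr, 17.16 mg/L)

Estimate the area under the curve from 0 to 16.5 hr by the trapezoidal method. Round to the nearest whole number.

Trapezoidal AUC_0→16.5:
  [0→1]: (58.56+54.36)/2 × 1 = 56.46
  [1→2]: (54.36+50.46)/2 × 1 = 52.41
  [2→3.5]: (50.46+45.13)/2 × 1.5 = 71.6925
  [3.5→6.5]: (45.13+36.10)/2 × 3 = 121.845
  [6.5→12.5]: (36.10+23.10)/2 × 6 = 177.6
  [12.5→14.5]: (23.10+19.91)/2 × 2 = 43.01
  [14.5→16.5]: (19.91+17.16)/2 × 2 = 37.07
  Sum = 560.0875 mg/L·hr

AUC = 560 mg/L·hr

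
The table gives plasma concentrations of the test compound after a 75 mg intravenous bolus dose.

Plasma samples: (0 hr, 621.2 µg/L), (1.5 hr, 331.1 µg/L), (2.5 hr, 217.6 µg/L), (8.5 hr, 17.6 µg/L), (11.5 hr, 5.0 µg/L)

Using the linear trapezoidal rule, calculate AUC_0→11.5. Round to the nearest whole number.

Trapezoidal AUC_0→11.5:
  [0→1.5]: (621.2+331.1)/2 × 1.5 = 714.225
  [1.5→2.5]: (331.1+217.6)/2 × 1 = 274.35
  [2.5→8.5]: (217.6+17.6)/2 × 6 = 705.6
  [8.5→11.5]: (17.6+5.0)/2 × 3 = 33.9
  Sum = 1728.075 µg/L·hr

AUC = 1728 µg/L·hr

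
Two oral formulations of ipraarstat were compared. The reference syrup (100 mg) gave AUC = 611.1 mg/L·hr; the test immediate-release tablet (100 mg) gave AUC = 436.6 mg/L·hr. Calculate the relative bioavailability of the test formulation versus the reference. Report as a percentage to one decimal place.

F_rel = (AUC_test/D_test) / (AUC_ref/D_ref)
      = (436.6/100) / (611.1/100)
      = 4.366 / 6.111 = 0.7144 = 71.44%

F_rel = 71.4%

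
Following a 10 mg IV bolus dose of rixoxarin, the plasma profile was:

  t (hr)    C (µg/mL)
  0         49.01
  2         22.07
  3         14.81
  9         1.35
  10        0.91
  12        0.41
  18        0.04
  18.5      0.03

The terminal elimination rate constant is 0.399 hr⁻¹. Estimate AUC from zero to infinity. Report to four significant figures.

Trapezoidal AUC_0→18.5:
  [0→2]: (49.01+22.07)/2 × 2 = 71.08
  [2→3]: (22.07+14.81)/2 × 1 = 18.44
  [3→9]: (14.81+1.35)/2 × 6 = 48.48
  [9→10]: (1.35+0.91)/2 × 1 = 1.13
  [10→12]: (0.91+0.41)/2 × 2 = 1.32
  [12→18]: (0.41+0.04)/2 × 6 = 1.35
  [18→18.5]: (0.04+0.03)/2 × 0.5 = 0.0175
  Sum = 141.8175 µg/mL·hr
Extrapolated tail: C_last / k_e = 0.03 / 0.399 = 0.075
AUC_0→∞ = 141.8175 + 0.075 = 141.8925 µg/mL·hr

AUC = 141.9 µg/mL·hr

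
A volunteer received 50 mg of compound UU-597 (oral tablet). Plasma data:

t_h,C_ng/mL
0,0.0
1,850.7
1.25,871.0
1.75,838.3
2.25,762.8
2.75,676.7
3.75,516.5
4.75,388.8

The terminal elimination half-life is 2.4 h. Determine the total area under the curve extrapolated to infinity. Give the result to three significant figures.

AUC = 4220 ng/mL·h

Trapezoidal AUC_0→4.75:
  [0→1]: (0.0+850.7)/2 × 1 = 425.35
  [1→1.25]: (850.7+871.0)/2 × 0.25 = 215.2125
  [1.25→1.75]: (871.0+838.3)/2 × 0.5 = 427.325
  [1.75→2.25]: (838.3+762.8)/2 × 0.5 = 400.275
  [2.25→2.75]: (762.8+676.7)/2 × 0.5 = 359.875
  [2.75→3.75]: (676.7+516.5)/2 × 1 = 596.6
  [3.75→4.75]: (516.5+388.8)/2 × 1 = 452.65
  Sum = 2877.2875 ng/mL·h
k_e = ln2 / t½ = 0.693147 / 2.4 = 0.2888 h^-1
Extrapolated tail: C_last / k_e = 388.8 / 0.2888 = 1346.260
AUC_0→∞ = 2877.2875 + 1346.260 = 4223.5475 ng/mL·h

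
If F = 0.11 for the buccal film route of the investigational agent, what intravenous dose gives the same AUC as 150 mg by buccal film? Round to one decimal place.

Systemic exposure from an extravascular dose = F × D_ev, so the equivalent IV dose is F × D_ev.
D_iv = F × D_ev = 0.11 × 150 = 16.5 mg

D_iv = 16.5 mg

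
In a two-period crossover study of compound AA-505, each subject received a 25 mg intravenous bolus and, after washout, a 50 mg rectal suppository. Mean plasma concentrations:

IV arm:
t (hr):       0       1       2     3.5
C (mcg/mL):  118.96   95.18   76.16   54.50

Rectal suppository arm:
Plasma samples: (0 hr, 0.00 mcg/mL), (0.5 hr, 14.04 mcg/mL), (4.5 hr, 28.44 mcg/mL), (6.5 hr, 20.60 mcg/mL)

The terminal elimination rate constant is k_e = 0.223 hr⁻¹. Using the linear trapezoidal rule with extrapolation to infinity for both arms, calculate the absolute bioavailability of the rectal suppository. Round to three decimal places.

F = 0.215

Trapezoidal AUC_0→3.5 (IV):
  [0→1]: (118.96+95.18)/2 × 1 = 107.07
  [1→2]: (95.18+76.16)/2 × 1 = 85.67
  [2→3.5]: (76.16+54.50)/2 × 1.5 = 97.995
  Sum = 290.735 mcg/mL·hr
IV tail: 54.50/0.223 = 244.395; AUC_iv,0→∞ = 290.735 + 244.395 = 535.13 mcg/mL·hr
Trapezoidal AUC_0→6.5 (rectal suppository):
  [0→0.5]: (0.00+14.04)/2 × 0.5 = 3.51
  [0.5→4.5]: (14.04+28.44)/2 × 4 = 84.96
  [4.5→6.5]: (28.44+20.60)/2 × 2 = 49.04
  Sum = 137.51 mcg/mL·hr
rectal suppository tail: 20.60/0.223 = 92.377; AUC_ev,0→∞ = 137.51 + 92.377 = 229.887 mcg/mL·hr
F = (AUC_ev/D_ev)/(AUC_iv/D_iv) = (229.887/50)/(535.13/25) = 4.59774/21.4052 = 0.2148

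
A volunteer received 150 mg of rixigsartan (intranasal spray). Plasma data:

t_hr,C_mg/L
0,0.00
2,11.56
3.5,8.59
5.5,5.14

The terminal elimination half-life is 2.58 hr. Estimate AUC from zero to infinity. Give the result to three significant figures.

Trapezoidal AUC_0→5.5:
  [0→2]: (0.00+11.56)/2 × 2 = 11.56
  [2→3.5]: (11.56+8.59)/2 × 1.5 = 15.1125
  [3.5→5.5]: (8.59+5.14)/2 × 2 = 13.73
  Sum = 40.4025 mg/L·hr
k_e = ln2 / t½ = 0.693147 / 2.58 = 0.2687 hr^-1
Extrapolated tail: C_last / k_e = 5.14 / 0.2687 = 19.129
AUC_0→∞ = 40.4025 + 19.129 = 59.5315 mg/L·hr

AUC = 59.5 mg/L·hr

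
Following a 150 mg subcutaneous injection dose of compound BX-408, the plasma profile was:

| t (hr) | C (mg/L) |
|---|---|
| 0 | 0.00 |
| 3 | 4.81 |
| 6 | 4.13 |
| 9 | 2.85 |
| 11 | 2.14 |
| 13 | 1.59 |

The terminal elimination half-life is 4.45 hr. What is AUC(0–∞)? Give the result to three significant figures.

Trapezoidal AUC_0→13:
  [0→3]: (0.00+4.81)/2 × 3 = 7.215
  [3→6]: (4.81+4.13)/2 × 3 = 13.41
  [6→9]: (4.13+2.85)/2 × 3 = 10.47
  [9→11]: (2.85+2.14)/2 × 2 = 4.99
  [11→13]: (2.14+1.59)/2 × 2 = 3.73
  Sum = 39.815 mg/L·hr
k_e = ln2 / t½ = 0.693147 / 4.45 = 0.1558 hr^-1
Extrapolated tail: C_last / k_e = 1.59 / 0.1558 = 10.205
AUC_0→∞ = 39.815 + 10.205 = 50.02 mg/L·hr

AUC = 50.0 mg/L·hr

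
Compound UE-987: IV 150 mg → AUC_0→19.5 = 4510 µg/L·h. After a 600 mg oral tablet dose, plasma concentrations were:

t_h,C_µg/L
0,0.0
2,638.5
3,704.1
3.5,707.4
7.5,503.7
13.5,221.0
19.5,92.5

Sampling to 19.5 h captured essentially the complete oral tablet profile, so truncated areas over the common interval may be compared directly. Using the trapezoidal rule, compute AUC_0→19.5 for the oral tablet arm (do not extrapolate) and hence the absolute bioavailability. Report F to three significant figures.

F = 0.399

Trapezoidal AUC_0→19.5 (oral tablet):
  [0→2]: (0.0+638.5)/2 × 2 = 638.5
  [2→3]: (638.5+704.1)/2 × 1 = 671.3
  [3→3.5]: (704.1+707.4)/2 × 0.5 = 352.875
  [3.5→7.5]: (707.4+503.7)/2 × 4 = 2422.2
  [7.5→13.5]: (503.7+221.0)/2 × 6 = 2174.1
  [13.5→19.5]: (221.0+92.5)/2 × 6 = 940.5
  Sum = 7199.475 µg/L·h
F = (AUC_ev/D_ev)/(AUC_iv/D_iv) = (7199.475/600)/(4510/150) = 11.999125/30.0667 = 0.3991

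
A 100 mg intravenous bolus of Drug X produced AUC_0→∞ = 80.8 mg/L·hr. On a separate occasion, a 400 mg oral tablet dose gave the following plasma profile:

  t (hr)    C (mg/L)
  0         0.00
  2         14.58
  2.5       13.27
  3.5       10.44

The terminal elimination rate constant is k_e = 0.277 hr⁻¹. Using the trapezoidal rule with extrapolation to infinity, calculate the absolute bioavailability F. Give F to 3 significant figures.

F = 0.220

Trapezoidal AUC_0→3.5 (oral tablet):
  [0→2]: (0.00+14.58)/2 × 2 = 14.58
  [2→2.5]: (14.58+13.27)/2 × 0.5 = 6.9625
  [2.5→3.5]: (13.27+10.44)/2 × 1 = 11.855
  Sum = 33.3975 mg/L·hr
Tail: C_last/k_e = 10.44/0.277 = 37.690
AUC_0→∞ (oral tablet) = 33.3975 + 37.690 = 71.0875 mg/L·hr
F = (AUC_ev/D_ev)/(AUC_iv/D_iv) = (71.0875/400)/(80.8/100) = 0.17771875/0.808 = 0.2199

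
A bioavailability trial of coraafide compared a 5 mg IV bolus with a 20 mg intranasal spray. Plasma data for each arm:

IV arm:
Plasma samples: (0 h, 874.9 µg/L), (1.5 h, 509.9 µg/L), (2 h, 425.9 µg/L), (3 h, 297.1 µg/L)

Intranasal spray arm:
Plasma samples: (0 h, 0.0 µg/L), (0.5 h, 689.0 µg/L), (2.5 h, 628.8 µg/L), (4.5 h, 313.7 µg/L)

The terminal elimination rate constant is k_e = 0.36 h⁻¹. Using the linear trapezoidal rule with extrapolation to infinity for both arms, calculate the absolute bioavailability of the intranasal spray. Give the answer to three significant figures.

F = 0.336

Trapezoidal AUC_0→3 (IV):
  [0→1.5]: (874.9+509.9)/2 × 1.5 = 1038.6
  [1.5→2]: (509.9+425.9)/2 × 0.5 = 233.95
  [2→3]: (425.9+297.1)/2 × 1 = 361.5
  Sum = 1634.05 µg/L·h
IV tail: 297.1/0.36 = 825.278; AUC_iv,0→∞ = 1634.05 + 825.278 = 2459.328 µg/L·h
Trapezoidal AUC_0→4.5 (intranasal spray):
  [0→0.5]: (0.0+689.0)/2 × 0.5 = 172.25
  [0.5→2.5]: (689.0+628.8)/2 × 2 = 1317.8
  [2.5→4.5]: (628.8+313.7)/2 × 2 = 942.5
  Sum = 2432.55 µg/L·h
intranasal spray tail: 313.7/0.36 = 871.389; AUC_ev,0→∞ = 2432.55 + 871.389 = 3303.939 µg/L·h
F = (AUC_ev/D_ev)/(AUC_iv/D_iv) = (3303.939/20)/(2459.328/5) = 165.19695/491.8656 = 0.3359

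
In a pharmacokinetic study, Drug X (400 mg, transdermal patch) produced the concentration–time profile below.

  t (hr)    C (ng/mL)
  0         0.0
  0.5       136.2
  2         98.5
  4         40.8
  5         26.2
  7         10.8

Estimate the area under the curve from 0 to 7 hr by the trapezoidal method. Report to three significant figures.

Trapezoidal AUC_0→7:
  [0→0.5]: (0.0+136.2)/2 × 0.5 = 34.05
  [0.5→2]: (136.2+98.5)/2 × 1.5 = 176.025
  [2→4]: (98.5+40.8)/2 × 2 = 139.3
  [4→5]: (40.8+26.2)/2 × 1 = 33.5
  [5→7]: (26.2+10.8)/2 × 2 = 37.0
  Sum = 419.875 ng/mL·hr

AUC = 420 ng/mL·hr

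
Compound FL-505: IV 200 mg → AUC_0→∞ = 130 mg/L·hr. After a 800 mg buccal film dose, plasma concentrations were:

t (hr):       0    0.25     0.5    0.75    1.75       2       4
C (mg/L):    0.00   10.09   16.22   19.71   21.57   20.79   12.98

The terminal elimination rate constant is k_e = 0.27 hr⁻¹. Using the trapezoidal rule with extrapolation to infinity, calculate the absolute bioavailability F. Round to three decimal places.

Trapezoidal AUC_0→4 (buccal film):
  [0→0.25]: (0.00+10.09)/2 × 0.25 = 1.26125
  [0.25→0.5]: (10.09+16.22)/2 × 0.25 = 3.28875
  [0.5→0.75]: (16.22+19.71)/2 × 0.25 = 4.49125
  [0.75→1.75]: (19.71+21.57)/2 × 1 = 20.64
  [1.75→2]: (21.57+20.79)/2 × 0.25 = 5.295
  [2→4]: (20.79+12.98)/2 × 2 = 33.77
  Sum = 68.74625 mg/L·hr
Tail: C_last/k_e = 12.98/0.27 = 48.074
AUC_0→∞ (buccal film) = 68.74625 + 48.074 = 116.82025 mg/L·hr
F = (AUC_ev/D_ev)/(AUC_iv/D_iv) = (116.82025/800)/(130/200) = 0.146025/0.65 = 0.2247

F = 0.225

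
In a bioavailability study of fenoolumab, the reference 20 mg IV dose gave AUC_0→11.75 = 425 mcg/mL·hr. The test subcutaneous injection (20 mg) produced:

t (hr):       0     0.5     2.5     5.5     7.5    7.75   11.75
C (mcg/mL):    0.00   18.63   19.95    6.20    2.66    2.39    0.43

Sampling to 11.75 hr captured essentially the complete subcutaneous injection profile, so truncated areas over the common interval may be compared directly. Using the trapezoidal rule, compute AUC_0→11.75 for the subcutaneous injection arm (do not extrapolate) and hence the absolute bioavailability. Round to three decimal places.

F = 0.230

Trapezoidal AUC_0→11.75 (subcutaneous injection):
  [0→0.5]: (0.00+18.63)/2 × 0.5 = 4.6575
  [0.5→2.5]: (18.63+19.95)/2 × 2 = 38.58
  [2.5→5.5]: (19.95+6.20)/2 × 3 = 39.225
  [5.5→7.5]: (6.20+2.66)/2 × 2 = 8.86
  [7.5→7.75]: (2.66+2.39)/2 × 0.25 = 0.63125
  [7.75→11.75]: (2.39+0.43)/2 × 4 = 5.64
  Sum = 97.59375 mcg/mL·hr
F = (AUC_ev/D_ev)/(AUC_iv/D_iv) = (97.59375/20)/(425/20) = 4.8796875/21.25 = 0.2296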